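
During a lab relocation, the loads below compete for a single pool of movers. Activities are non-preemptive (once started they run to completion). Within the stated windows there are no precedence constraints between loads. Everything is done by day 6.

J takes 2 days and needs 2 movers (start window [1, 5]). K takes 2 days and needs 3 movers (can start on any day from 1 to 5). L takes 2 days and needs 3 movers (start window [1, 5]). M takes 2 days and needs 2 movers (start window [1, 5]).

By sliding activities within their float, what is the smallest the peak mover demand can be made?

Early-start (J@1, K@1, L@1, M@1) gives peak 10: d1:10  d2:10  d3:0  d4:0  d5:0  d6:0.
Shift K→3, L→5.
Schedule J@1, K@3, L@5, M@1: d1:4  d2:4  d3:3  d4:3  d5:3  d6:3 — peak 4.
Total mover-days = 20 over 6 days ⇒ peak ≥ ⌈20/6⌉ = 4, so 4 is optimal.

4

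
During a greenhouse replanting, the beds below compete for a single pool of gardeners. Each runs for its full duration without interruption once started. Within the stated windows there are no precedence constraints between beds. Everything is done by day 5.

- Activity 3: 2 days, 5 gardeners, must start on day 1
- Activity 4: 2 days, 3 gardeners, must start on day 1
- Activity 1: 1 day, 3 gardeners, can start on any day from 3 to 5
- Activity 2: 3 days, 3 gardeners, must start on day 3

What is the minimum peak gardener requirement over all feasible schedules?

8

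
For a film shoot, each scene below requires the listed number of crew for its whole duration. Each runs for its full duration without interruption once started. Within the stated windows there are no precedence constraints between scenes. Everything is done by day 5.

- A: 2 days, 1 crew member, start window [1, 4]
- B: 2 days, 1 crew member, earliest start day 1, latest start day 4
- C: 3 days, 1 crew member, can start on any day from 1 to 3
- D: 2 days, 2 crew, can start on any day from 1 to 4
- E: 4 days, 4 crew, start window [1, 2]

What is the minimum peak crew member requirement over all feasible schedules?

7

Early-start (A@1, B@1, C@1, D@1, E@1) gives peak 9: d1:9  d2:9  d3:5  d4:4  d5:0.
Shift D→3.
Schedule A@1, B@1, C@1, D@3, E@1: d1:7  d2:7  d3:7  d4:6  d5:0 — peak 7.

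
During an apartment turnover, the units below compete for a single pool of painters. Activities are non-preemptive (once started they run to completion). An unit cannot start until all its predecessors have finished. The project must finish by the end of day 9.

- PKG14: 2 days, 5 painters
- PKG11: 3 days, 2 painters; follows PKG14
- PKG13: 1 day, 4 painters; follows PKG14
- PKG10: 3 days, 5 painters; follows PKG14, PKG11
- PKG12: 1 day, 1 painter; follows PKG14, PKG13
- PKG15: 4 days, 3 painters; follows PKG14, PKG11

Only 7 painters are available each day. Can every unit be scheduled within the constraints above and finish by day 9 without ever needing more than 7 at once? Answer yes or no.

no

The minimum achievable peak is 8; 7 < 8, so no feasible schedule stays within the cap.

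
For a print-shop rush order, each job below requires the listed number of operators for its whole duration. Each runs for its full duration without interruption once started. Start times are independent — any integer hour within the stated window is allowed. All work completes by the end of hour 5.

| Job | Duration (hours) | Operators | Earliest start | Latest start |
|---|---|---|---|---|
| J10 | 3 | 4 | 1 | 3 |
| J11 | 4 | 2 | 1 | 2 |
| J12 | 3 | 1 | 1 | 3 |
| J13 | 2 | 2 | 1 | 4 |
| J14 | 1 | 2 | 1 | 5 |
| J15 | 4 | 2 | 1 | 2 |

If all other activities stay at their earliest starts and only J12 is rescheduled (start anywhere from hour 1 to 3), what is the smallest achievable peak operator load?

12

J12@1: h1:13  h2:11  h3:9  h4:4  h5:0 → peak 13
J12@2: h1:12  h2:11  h3:9  h4:5  h5:0 → peak 12
J12@3: h1:12  h2:10  h3:9  h4:5  h5:1 → peak 12
Best is J12@2, peak 12.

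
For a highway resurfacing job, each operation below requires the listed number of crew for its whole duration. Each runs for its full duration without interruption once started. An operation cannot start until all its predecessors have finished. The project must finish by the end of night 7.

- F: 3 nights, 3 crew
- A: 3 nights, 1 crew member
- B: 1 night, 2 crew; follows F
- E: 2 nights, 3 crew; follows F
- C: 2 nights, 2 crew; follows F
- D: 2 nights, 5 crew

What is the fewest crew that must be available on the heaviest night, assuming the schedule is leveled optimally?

7

Early-start (F@1, A@1, B@4, E@4, C@4, D@1) gives peak 9: n1:9  n2:9  n3:4  n4:7  n5:5  n6:0  n7:0.
Shift D→6.
Schedule F@1, A@1, B@4, E@4, C@4, D@6: n1:4  n2:4  n3:4  n4:7  n5:5  n6:5  n7:5 — peak 7.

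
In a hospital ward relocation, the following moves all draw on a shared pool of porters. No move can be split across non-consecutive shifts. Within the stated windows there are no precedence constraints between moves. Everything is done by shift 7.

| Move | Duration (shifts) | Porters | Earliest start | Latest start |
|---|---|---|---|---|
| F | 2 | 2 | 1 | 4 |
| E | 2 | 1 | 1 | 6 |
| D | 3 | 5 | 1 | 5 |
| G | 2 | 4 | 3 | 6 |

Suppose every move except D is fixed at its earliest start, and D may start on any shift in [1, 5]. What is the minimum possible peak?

D@1: s1:8  s2:8  s3:9  s4:4  s5:0  s6:0  s7:0 → peak 9
D@2: s1:3  s2:8  s3:9  s4:9  s5:0  s6:0  s7:0 → peak 9
D@3: s1:3  s2:3  s3:9  s4:9  s5:5  s6:0  s7:0 → peak 9
D@4: s1:3  s2:3  s3:4  s4:9  s5:5  s6:5  s7:0 → peak 9
D@5: s1:3  s2:3  s3:4  s4:4  s5:5  s6:5  s7:5 → peak 5
Best is D@5, peak 5.

5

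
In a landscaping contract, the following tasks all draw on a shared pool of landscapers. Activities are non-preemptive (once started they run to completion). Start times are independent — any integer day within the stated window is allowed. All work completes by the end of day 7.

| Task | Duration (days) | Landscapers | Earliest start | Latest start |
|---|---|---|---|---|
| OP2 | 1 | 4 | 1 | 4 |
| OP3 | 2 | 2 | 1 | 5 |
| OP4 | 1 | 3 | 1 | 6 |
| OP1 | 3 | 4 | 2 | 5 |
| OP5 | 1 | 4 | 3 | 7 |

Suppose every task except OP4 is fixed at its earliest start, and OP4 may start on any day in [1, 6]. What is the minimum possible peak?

OP4@1: d1:9  d2:6  d3:8  d4:4  d5:0  d6:0  d7:0 → peak 9
OP4@2: d1:6  d2:9  d3:8  d4:4  d5:0  d6:0  d7:0 → peak 9
OP4@3: d1:6  d2:6  d3:11  d4:4  d5:0  d6:0  d7:0 → peak 11
OP4@4: d1:6  d2:6  d3:8  d4:7  d5:0  d6:0  d7:0 → peak 8
OP4@5: d1:6  d2:6  d3:8  d4:4  d5:3  d6:0  d7:0 → peak 8
OP4@6: d1:6  d2:6  d3:8  d4:4  d5:0  d6:3  d7:0 → peak 8
Best is OP4@4, peak 8.

8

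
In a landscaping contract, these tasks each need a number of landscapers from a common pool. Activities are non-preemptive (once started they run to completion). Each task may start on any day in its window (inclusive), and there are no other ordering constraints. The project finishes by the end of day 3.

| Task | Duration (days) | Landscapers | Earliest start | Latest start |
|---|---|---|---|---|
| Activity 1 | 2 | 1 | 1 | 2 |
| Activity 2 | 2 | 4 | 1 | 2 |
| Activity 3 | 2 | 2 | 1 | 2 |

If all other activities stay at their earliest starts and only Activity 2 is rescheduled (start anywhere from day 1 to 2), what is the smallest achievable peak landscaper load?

7

Activity 2@1: d1:7  d2:7  d3:0 → peak 7
Activity 2@2: d1:3  d2:7  d3:4 → peak 7
Best is Activity 2@1, peak 7.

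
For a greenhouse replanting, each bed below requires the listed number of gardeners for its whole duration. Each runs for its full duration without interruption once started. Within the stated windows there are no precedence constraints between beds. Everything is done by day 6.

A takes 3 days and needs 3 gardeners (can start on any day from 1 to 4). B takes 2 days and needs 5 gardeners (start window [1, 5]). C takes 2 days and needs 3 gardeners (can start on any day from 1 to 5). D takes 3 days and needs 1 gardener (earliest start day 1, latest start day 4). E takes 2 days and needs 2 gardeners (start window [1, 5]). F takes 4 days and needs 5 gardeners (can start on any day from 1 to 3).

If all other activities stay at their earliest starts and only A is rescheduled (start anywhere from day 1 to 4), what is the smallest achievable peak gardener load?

16

A@1: d1:19  d2:19  d3:9  d4:5  d5:0  d6:0 → peak 19
A@2: d1:16  d2:19  d3:9  d4:8  d5:0  d6:0 → peak 19
A@3: d1:16  d2:16  d3:9  d4:8  d5:3  d6:0 → peak 16
A@4: d1:16  d2:16  d3:6  d4:8  d5:3  d6:3 → peak 16
Best is A@3, peak 16.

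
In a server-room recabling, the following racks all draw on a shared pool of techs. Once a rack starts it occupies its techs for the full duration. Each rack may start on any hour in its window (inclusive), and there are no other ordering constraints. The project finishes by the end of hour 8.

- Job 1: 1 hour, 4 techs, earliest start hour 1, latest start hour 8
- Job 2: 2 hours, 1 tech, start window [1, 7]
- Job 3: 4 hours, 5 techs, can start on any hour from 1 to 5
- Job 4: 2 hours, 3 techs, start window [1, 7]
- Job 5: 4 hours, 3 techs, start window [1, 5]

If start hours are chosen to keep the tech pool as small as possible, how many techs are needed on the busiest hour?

7

Early-start (Job 1@1, Job 2@1, Job 3@1, Job 4@1, Job 5@1) gives peak 16: h1:16  h2:12  h3:8  h4:8  h5:0  h6:0  h7:0  h8:0.
Shift Job 2→2, Job 3→5, Job 4→2.
Schedule Job 1@1, Job 2@2, Job 3@5, Job 4@2, Job 5@1: h1:7  h2:7  h3:7  h4:3  h5:5  h6:5  h7:5  h8:5 — peak 7.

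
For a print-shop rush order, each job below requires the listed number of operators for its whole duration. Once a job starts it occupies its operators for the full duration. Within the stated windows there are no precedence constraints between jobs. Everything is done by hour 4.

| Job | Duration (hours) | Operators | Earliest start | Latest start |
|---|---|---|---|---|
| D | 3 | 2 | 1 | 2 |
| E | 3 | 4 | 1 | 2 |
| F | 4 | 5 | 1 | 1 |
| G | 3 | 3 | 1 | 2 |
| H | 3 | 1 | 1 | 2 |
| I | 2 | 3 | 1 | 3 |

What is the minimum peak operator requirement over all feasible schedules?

Schedule D@1, E@1, F@1, G@1, H@1, I@1: h1:18  h2:18  h3:15  h4:5 — peak 18.

18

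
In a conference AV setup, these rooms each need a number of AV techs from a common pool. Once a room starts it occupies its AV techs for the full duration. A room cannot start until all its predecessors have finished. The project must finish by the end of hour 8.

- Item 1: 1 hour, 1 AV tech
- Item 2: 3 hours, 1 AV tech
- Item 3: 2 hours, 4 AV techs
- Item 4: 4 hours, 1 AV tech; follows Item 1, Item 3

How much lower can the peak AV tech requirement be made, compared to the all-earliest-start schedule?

Early-start peak: h1:6  h2:5  h3:2  h4:1  h5:1  h6:1  h7:0  h8:0 ⇒ 6.
Leveled (Item 1@1, Item 2@4, Item 3@2, Item 4@4): h1:1  h2:4  h3:4  h4:2  h5:2  h6:2  h7:1  h8:0 ⇒ 4.
Reduction 6 − 4 = 2.

2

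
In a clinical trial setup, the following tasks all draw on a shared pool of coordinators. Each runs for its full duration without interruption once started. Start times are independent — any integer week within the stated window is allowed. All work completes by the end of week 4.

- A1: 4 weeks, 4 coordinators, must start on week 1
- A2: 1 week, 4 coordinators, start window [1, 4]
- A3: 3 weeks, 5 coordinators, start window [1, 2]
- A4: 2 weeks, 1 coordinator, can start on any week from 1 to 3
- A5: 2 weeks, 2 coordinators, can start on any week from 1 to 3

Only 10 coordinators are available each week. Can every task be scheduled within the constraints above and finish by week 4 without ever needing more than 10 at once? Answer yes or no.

no

Total coordinator-weeks = 41; over 4 weeks the average is 41/4 > 10, so some week must exceed 10.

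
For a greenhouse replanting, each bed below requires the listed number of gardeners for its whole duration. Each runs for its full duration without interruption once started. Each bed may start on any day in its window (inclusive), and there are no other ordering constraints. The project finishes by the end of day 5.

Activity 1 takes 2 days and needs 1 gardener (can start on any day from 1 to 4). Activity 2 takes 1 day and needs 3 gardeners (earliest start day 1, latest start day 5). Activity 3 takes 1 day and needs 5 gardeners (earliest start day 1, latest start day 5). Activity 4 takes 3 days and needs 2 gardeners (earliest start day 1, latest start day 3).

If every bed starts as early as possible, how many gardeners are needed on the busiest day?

Early-start schedule: Activity 1@1, Activity 2@1, Activity 3@1, Activity 4@1.
Load per day: day 1: 11, day 2: 3, day 3: 2, day 4: 0, day 5: 0.
Peak is 11.

11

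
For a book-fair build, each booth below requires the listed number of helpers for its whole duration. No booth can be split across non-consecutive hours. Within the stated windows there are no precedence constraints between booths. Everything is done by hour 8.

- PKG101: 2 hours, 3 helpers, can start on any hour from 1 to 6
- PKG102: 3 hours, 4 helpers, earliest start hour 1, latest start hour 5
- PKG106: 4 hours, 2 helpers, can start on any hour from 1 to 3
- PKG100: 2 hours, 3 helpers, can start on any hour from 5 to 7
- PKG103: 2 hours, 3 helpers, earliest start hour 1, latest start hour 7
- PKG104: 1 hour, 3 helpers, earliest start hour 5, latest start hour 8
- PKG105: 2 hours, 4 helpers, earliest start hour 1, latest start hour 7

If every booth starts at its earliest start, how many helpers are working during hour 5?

At early start, hour 5 has: PKG100, PKG104.
Demand: 3 + 3 = 6.

6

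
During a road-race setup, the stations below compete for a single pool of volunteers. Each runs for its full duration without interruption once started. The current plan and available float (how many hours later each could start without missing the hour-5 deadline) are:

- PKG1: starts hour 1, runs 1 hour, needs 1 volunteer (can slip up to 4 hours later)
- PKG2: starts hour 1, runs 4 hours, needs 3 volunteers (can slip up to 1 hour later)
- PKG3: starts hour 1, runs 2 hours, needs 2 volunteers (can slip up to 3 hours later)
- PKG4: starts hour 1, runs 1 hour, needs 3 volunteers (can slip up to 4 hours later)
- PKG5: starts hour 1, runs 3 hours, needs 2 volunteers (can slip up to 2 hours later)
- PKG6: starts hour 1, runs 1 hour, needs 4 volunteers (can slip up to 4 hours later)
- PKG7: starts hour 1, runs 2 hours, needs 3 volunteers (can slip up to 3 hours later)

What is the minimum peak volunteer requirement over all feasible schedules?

Early-start (PKG1@1, PKG2@1, PKG3@1, PKG4@1, PKG5@1, PKG6@1, PKG7@1) gives peak 18: h1:18  h2:10  h3:5  h4:3  h5:0.
Shift PKG4→2, PKG5→3, PKG6→5, PKG7→3.
Schedule PKG1@1, PKG2@1, PKG3@1, PKG4@2, PKG5@3, PKG6@5, PKG7@3: h1:6  h2:8  h3:8  h4:8  h5:6 — peak 8.
Total volunteer-hours = 36 over 5 hours ⇒ peak ≥ ⌈36/5⌉ = 8, so 8 is optimal.

8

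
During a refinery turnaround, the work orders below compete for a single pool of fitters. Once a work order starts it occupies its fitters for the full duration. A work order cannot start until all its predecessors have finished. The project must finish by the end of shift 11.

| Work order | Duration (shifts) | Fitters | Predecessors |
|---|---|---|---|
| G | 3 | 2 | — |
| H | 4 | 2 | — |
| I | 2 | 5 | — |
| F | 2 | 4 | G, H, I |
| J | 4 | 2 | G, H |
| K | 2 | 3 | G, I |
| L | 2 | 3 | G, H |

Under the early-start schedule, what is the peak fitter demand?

12

Early-start schedule: G@1, H@1, I@1, F@5, J@5, K@4, L@5.
Load per shift: shift 1: 9, shift 2: 9, shift 3: 4, shift 4: 5, shift 5: 12, shift 6: 9, shift 7: 2, shift 8: 2, shift 9: 0, shift 10: 0, shift 11: 0.
Peak is 12.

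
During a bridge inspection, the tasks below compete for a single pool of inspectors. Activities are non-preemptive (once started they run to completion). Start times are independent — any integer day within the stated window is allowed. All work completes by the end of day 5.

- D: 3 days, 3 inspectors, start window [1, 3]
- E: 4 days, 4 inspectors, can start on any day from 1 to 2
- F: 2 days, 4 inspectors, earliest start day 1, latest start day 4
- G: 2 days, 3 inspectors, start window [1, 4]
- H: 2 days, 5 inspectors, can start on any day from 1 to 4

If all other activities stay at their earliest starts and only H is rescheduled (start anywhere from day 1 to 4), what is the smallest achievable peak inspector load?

H@1: d1:19  d2:19  d3:7  d4:4  d5:0 → peak 19
H@2: d1:14  d2:19  d3:12  d4:4  d5:0 → peak 19
H@3: d1:14  d2:14  d3:12  d4:9  d5:0 → peak 14
H@4: d1:14  d2:14  d3:7  d4:9  d5:5 → peak 14
Best is H@3, peak 14.

14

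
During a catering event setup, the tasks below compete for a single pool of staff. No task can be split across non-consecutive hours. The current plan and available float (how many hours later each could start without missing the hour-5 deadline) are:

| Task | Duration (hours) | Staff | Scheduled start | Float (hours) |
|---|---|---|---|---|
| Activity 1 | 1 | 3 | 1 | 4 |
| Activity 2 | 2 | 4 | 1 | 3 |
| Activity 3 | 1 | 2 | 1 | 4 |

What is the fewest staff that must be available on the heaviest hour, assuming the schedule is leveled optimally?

Early-start (Activity 1@1, Activity 2@1, Activity 3@1) gives peak 9: h1:9  h2:4  h3:0  h4:0  h5:0.
Shift Activity 2→2, Activity 3→4.
Schedule Activity 1@1, Activity 2@2, Activity 3@4: h1:3  h2:4  h3:4  h4:2  h5:0 — peak 4.

4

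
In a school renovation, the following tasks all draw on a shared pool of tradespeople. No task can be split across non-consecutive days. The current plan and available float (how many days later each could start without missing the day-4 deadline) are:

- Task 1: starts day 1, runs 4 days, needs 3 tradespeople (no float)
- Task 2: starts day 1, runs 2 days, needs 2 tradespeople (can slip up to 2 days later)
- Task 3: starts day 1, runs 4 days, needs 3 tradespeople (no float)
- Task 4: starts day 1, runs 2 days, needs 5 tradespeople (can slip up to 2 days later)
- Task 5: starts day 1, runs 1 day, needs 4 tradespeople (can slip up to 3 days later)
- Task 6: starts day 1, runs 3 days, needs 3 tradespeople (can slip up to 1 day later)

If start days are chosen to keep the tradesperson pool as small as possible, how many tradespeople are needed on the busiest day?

14

Early-start (Task 1@1, Task 2@1, Task 3@1, Task 4@1, Task 5@1, Task 6@1) gives peak 20: d1:20  d2:16  d3:9  d4:6.
Shift Task 4→3, Task 6→2.
Schedule Task 1@1, Task 2@1, Task 3@1, Task 4@3, Task 5@1, Task 6@2: d1:12  d2:11  d3:14  d4:14 — peak 14.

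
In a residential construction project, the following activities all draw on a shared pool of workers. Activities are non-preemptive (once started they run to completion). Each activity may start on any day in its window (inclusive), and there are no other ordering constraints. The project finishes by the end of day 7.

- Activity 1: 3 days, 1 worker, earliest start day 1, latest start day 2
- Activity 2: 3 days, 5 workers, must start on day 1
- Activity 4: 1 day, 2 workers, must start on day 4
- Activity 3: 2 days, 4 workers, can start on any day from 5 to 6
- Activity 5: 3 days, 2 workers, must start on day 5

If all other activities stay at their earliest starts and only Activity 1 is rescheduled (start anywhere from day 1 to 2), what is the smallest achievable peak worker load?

Activity 1@1: d1:6  d2:6  d3:6  d4:2  d5:6  d6:6  d7:2 → peak 6
Activity 1@2: d1:5  d2:6  d3:6  d4:3  d5:6  d6:6  d7:2 → peak 6
Best is Activity 1@1, peak 6.

6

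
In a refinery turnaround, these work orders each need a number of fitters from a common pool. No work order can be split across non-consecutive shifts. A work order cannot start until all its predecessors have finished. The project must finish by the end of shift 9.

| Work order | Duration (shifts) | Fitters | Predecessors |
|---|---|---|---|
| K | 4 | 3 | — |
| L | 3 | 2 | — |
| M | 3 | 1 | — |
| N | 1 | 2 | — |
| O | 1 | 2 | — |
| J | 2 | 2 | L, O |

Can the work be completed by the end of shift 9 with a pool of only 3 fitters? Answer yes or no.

Total fitter-shifts = 29; over 9 shifts the average is 29/9 > 3, so some shift must exceed 3.

no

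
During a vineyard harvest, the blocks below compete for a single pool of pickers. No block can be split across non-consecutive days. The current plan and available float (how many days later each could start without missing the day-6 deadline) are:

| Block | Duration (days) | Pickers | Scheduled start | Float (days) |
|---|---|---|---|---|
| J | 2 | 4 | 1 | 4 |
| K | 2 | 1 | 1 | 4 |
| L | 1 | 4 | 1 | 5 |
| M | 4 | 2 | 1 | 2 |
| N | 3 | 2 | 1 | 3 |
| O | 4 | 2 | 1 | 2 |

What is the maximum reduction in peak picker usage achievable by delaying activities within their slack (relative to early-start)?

Early-start peak: d1:15  d2:11  d3:6  d4:4  d5:0  d6:0 ⇒ 15.
Leveled (J@1, K@1, L@6, M@1, N@3, O@3): d1:7  d2:7  d3:6  d4:6  d5:4  d6:6 ⇒ 7.
Reduction 15 − 7 = 8.

8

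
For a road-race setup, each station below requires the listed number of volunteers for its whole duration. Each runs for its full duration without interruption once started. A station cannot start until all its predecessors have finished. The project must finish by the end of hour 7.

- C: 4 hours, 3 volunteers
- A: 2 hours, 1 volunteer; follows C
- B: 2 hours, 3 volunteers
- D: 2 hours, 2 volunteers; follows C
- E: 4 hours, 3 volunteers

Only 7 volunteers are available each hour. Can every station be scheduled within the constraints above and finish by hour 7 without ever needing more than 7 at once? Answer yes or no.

yes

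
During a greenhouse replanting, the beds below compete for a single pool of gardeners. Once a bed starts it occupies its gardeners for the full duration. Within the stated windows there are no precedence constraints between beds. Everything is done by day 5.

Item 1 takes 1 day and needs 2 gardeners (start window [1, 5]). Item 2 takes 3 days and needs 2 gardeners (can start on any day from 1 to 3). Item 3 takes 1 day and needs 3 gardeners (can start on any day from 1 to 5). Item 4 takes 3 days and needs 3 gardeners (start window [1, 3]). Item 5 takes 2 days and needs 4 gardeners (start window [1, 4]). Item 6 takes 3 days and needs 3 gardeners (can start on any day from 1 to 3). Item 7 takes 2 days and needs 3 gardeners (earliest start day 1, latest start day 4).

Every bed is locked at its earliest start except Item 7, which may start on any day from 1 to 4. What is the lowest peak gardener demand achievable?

17

Item 7@1: d1:20  d2:15  d3:8  d4:0  d5:0 → peak 20
Item 7@2: d1:17  d2:15  d3:11  d4:0  d5:0 → peak 17
Item 7@3: d1:17  d2:12  d3:11  d4:3  d5:0 → peak 17
Item 7@4: d1:17  d2:12  d3:8  d4:3  d5:3 → peak 17
Best is Item 7@2, peak 17.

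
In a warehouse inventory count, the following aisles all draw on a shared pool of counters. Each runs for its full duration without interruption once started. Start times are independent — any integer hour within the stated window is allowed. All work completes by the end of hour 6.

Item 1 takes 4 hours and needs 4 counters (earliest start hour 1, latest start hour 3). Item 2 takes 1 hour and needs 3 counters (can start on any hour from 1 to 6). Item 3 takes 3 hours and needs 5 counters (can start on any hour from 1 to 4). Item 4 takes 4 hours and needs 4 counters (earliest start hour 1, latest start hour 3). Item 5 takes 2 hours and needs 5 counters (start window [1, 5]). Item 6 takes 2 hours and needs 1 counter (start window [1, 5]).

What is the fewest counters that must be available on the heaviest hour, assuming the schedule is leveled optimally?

13

Early-start (Item 1@1, Item 2@1, Item 3@1, Item 4@1, Item 5@1, Item 6@1) gives peak 22: h1:22  h2:19  h3:13  h4:8  h5:0  h6:0.
Shift Item 4→2, Item 5→4, Item 6→5.
Schedule Item 1@1, Item 2@1, Item 3@1, Item 4@2, Item 5@4, Item 6@5: h1:12  h2:13  h3:13  h4:13  h5:10  h6:1 — peak 13.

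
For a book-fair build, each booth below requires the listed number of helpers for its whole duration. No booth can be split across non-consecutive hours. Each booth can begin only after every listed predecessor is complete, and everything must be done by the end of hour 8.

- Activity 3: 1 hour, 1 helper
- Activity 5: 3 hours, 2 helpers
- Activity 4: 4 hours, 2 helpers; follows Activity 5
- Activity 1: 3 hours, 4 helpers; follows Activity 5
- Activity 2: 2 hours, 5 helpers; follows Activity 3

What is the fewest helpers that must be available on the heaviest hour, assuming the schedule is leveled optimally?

7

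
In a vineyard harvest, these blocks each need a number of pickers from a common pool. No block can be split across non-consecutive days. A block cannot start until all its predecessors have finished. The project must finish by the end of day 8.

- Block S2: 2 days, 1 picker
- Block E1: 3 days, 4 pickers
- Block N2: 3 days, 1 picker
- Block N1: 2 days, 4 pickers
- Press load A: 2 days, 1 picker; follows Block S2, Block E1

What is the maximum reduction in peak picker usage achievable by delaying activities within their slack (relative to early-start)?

5

Early-start peak: d1:10  d2:10  d3:5  d4:1  d5:1  d6:0  d7:0  d8:0 ⇒ 10.
Leveled (Block S2@1, Block E1@1, Block N2@3, Block N1@4, Press load A@6): d1:5  d2:5  d3:5  d4:5  d5:5  d6:1  d7:1  d8:0 ⇒ 5.
Reduction 10 − 5 = 5.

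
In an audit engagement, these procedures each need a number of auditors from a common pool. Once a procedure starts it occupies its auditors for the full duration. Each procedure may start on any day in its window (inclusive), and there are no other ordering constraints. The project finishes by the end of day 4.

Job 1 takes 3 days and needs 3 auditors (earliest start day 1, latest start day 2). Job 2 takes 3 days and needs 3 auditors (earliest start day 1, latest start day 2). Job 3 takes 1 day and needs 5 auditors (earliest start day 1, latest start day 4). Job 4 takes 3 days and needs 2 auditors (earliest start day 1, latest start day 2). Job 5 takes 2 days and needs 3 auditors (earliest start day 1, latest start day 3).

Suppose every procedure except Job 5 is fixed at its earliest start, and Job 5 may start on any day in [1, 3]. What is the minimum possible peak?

Job 5@1: d1:16  d2:11  d3:8  d4:0 → peak 16
Job 5@2: d1:13  d2:11  d3:11  d4:0 → peak 13
Job 5@3: d1:13  d2:8  d3:11  d4:3 → peak 13
Best is Job 5@2, peak 13.

13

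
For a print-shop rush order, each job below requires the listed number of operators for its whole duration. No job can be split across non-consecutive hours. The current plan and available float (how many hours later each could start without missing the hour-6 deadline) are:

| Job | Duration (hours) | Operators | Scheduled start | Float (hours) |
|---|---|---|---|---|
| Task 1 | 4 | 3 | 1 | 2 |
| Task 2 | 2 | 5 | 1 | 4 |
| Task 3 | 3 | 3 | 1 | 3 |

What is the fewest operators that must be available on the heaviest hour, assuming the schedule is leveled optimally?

6

Early-start (Task 1@1, Task 2@1, Task 3@1) gives peak 11: h1:11  h2:11  h3:6  h4:3  h5:0  h6:0.
Shift Task 2→5.
Schedule Task 1@1, Task 2@5, Task 3@1: h1:6  h2:6  h3:6  h4:3  h5:5  h6:5 — peak 6.
Total operator-hours = 31 over 6 hours ⇒ peak ≥ ⌈31/6⌉ = 6, so 6 is optimal.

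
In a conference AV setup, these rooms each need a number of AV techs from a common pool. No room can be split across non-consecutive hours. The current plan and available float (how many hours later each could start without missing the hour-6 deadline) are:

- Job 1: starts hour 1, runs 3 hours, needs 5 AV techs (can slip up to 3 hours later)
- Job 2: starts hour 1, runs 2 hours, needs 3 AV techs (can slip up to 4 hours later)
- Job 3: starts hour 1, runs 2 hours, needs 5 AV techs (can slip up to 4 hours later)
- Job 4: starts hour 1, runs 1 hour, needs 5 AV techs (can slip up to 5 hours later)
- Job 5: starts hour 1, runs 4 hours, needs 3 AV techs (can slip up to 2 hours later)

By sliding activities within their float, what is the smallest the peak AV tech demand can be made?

8

Early-start (Job 1@1, Job 2@1, Job 3@1, Job 4@1, Job 5@1) gives peak 21: h1:21  h2:16  h3:8  h4:3  h5:0  h6:0.
Shift Job 3→4, Job 4→6, Job 5→3.
Schedule Job 1@1, Job 2@1, Job 3@4, Job 4@6, Job 5@3: h1:8  h2:8  h3:8  h4:8  h5:8  h6:8 — peak 8.
Total AV tech-hours = 48 over 6 hours ⇒ peak ≥ ⌈48/6⌉ = 8, so 8 is optimal.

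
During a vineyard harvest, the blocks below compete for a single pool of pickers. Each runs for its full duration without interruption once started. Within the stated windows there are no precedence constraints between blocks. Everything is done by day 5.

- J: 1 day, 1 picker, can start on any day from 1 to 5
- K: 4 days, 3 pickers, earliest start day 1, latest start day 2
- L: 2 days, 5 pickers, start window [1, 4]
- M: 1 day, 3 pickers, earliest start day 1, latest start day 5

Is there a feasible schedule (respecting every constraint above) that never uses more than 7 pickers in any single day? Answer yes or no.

no

The minimum achievable peak is 8; 7 < 8, so no feasible schedule stays within the cap.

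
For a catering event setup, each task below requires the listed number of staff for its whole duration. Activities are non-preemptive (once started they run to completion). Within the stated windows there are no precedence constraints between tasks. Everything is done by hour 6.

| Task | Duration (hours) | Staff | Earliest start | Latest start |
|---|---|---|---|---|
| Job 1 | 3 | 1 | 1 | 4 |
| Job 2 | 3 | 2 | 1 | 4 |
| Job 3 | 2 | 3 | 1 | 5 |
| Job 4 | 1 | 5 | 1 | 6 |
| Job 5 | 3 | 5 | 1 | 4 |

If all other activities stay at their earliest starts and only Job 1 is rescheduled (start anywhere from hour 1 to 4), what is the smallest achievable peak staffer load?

15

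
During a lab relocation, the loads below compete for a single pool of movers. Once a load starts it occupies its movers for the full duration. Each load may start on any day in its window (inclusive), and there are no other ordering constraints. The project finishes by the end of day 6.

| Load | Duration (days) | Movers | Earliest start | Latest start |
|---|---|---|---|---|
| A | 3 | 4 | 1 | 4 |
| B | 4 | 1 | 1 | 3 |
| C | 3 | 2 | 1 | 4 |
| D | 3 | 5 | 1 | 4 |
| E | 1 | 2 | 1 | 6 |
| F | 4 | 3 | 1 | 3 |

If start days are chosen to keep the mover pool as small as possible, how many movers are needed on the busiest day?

Early-start (A@1, B@1, C@1, D@1, E@1, F@1) gives peak 17: d1:17  d2:15  d3:15  d4:4  d5:0  d6:0.
Shift D→4, F→2.
Schedule A@1, B@1, C@1, D@4, E@1, F@2: d1:9  d2:10  d3:10  d4:9  d5:8  d6:5 — peak 10.

10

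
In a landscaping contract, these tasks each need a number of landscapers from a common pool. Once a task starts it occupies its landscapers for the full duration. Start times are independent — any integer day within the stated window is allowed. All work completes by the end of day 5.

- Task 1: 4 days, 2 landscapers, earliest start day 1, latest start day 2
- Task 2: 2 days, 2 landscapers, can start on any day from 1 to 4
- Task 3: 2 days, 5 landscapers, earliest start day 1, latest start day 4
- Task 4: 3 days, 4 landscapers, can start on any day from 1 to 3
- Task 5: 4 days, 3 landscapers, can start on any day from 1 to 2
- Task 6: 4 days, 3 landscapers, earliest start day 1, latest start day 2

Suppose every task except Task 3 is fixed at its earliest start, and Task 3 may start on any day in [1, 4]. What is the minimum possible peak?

14

Task 3@1: d1:19  d2:19  d3:12  d4:8  d5:0 → peak 19
Task 3@2: d1:14  d2:19  d3:17  d4:8  d5:0 → peak 19
Task 3@3: d1:14  d2:14  d3:17  d4:13  d5:0 → peak 17
Task 3@4: d1:14  d2:14  d3:12  d4:13  d5:5 → peak 14
Best is Task 3@4, peak 14.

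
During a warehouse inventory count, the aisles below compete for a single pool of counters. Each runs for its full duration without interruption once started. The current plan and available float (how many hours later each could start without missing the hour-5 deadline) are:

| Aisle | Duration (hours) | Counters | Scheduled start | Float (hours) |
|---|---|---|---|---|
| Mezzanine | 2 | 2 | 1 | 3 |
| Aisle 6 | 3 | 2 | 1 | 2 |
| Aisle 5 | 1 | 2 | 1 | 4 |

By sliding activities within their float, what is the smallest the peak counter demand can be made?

4

Early-start (Mezzanine@1, Aisle 6@1, Aisle 5@1) gives peak 6: h1:6  h2:4  h3:2  h4:0  h5:0.
Shift Aisle 5→3.
Schedule Mezzanine@1, Aisle 6@1, Aisle 5@3: h1:4  h2:4  h3:4  h4:0  h5:0 — peak 4.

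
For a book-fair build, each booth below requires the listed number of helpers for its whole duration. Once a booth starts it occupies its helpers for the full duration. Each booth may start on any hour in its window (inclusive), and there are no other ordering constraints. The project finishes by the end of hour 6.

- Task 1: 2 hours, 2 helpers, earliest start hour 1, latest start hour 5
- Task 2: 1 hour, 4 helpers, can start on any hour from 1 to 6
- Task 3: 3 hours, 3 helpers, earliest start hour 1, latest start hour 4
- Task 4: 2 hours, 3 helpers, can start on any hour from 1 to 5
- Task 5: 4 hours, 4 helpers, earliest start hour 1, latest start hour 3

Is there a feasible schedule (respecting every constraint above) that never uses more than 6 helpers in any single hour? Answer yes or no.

no

Total helper-hours = 39; over 6 hours the average is 39/6 > 6, so some hour must exceed 6.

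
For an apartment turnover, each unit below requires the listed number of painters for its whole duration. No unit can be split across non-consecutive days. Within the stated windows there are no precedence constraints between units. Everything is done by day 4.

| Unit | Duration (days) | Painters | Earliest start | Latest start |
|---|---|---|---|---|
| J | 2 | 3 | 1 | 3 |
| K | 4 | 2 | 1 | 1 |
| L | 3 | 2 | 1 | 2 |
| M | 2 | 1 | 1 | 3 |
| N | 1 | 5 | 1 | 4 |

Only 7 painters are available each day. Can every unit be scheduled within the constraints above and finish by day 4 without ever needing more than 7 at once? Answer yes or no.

no

The minimum achievable peak is 8; 7 < 8, so no feasible schedule stays within the cap.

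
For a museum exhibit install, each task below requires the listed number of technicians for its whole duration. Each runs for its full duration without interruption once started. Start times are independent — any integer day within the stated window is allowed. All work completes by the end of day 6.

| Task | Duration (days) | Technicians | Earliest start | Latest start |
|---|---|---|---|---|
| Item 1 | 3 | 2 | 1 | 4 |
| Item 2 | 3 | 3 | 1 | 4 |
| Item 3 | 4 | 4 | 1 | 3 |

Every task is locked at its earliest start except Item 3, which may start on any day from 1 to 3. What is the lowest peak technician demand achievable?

9

Item 3@1: d1:9  d2:9  d3:9  d4:4  d5:0  d6:0 → peak 9
Item 3@2: d1:5  d2:9  d3:9  d4:4  d5:4  d6:0 → peak 9
Item 3@3: d1:5  d2:5  d3:9  d4:4  d5:4  d6:4 → peak 9
Best is Item 3@1, peak 9.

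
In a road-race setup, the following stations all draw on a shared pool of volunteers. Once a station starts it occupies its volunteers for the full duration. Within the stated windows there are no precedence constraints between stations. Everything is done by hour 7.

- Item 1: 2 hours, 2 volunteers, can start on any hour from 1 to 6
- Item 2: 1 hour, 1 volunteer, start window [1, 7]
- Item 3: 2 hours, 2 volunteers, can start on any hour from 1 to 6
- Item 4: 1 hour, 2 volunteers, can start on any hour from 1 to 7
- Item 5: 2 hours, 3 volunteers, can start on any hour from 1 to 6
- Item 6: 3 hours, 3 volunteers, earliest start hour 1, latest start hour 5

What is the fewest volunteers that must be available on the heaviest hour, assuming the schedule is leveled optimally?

5

Early-start (Item 1@1, Item 2@1, Item 3@1, Item 4@1, Item 5@1, Item 6@1) gives peak 13: h1:13  h2:10  h3:3  h4:0  h5:0  h6:0  h7:0.
Shift Item 4→3, Item 5→3, Item 6→5.
Schedule Item 1@1, Item 2@1, Item 3@1, Item 4@3, Item 5@3, Item 6@5: h1:5  h2:4  h3:5  h4:3  h5:3  h6:3  h7:3 — peak 5.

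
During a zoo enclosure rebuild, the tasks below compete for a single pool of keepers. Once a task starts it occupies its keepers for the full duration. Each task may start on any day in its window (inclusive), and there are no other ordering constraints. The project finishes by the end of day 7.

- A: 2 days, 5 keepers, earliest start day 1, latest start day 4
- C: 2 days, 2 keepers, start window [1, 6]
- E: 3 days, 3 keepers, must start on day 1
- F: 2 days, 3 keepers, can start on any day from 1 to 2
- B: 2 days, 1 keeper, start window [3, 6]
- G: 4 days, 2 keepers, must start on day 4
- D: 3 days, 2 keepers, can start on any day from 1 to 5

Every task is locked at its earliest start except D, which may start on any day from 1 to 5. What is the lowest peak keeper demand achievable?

13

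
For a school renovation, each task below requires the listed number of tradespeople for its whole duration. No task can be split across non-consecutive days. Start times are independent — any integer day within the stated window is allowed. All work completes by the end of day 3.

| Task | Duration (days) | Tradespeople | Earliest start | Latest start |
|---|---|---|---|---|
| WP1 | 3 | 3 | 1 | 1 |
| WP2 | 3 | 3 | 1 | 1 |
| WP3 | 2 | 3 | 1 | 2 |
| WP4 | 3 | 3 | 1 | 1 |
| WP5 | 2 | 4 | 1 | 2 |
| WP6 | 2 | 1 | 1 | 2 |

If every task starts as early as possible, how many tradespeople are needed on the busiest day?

Early-start schedule: WP1@1, WP2@1, WP3@1, WP4@1, WP5@1, WP6@1.
Load per day: day 1: 17, day 2: 17, day 3: 9.
Peak is 17.

17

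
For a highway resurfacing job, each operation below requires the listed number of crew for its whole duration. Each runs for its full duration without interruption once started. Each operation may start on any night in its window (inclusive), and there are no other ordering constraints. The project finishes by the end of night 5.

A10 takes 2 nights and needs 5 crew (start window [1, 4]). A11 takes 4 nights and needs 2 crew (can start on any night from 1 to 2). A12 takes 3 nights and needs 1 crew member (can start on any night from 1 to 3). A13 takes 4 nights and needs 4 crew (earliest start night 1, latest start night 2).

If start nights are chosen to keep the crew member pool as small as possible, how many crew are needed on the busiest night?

Early-start (A10@1, A11@1, A12@1, A13@1) gives peak 12: n1:12  n2:12  n3:7  n4:6  n5:0.
Shift A12→3.
Schedule A10@1, A11@1, A12@3, A13@1: n1:11  n2:11  n3:7  n4:7  n5:1 — peak 11.

11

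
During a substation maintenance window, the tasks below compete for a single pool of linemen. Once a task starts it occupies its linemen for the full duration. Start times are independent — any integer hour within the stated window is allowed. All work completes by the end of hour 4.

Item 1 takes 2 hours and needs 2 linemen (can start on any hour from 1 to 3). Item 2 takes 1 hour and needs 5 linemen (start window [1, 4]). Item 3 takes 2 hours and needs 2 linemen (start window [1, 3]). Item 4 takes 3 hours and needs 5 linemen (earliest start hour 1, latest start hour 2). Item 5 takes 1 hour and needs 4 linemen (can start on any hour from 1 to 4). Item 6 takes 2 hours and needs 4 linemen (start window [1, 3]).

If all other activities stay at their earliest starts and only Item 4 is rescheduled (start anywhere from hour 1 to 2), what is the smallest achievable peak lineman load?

17

Item 4@1: h1:22  h2:13  h3:5  h4:0 → peak 22
Item 4@2: h1:17  h2:13  h3:5  h4:5 → peak 17
Best is Item 4@2, peak 17.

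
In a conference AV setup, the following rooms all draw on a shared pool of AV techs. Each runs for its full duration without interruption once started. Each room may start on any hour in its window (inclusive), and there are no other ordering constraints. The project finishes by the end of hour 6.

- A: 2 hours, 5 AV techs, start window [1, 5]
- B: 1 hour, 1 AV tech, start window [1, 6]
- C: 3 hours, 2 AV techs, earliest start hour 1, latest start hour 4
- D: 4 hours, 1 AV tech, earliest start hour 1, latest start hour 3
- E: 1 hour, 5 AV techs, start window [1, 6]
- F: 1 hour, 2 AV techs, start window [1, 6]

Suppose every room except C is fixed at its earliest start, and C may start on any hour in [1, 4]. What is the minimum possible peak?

C@1: h1:16  h2:8  h3:3  h4:1  h5:0  h6:0 → peak 16
C@2: h1:14  h2:8  h3:3  h4:3  h5:0  h6:0 → peak 14
C@3: h1:14  h2:6  h3:3  h4:3  h5:2  h6:0 → peak 14
C@4: h1:14  h2:6  h3:1  h4:3  h5:2  h6:2 → peak 14
Best is C@2, peak 14.

14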